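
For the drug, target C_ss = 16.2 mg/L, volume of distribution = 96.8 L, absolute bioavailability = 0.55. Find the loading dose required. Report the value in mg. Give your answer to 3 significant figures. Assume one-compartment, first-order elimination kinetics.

LD = Css × Vd / F = 16.2 × 96.8 / 0.55 = 2851 mg

2850 mg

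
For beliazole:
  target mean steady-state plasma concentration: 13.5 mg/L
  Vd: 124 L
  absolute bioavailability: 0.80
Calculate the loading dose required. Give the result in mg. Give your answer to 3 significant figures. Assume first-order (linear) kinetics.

2090 mg

LD = Css × Vd / F = 13.5 × 124 / 0.80 = 2093 mg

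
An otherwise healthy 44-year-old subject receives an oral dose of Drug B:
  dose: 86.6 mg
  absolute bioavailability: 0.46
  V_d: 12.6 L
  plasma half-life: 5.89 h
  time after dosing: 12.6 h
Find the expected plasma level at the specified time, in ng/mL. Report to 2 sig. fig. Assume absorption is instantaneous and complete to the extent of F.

720 ng/mL

Amount reaching circulation = F × Dose = 0.46 × 86.60 = 39.84 mg
C₀ = F·Dose / Vd = 39.84 / 12.6 = 3.162 mg/L
k = ln2 / t½ = 0.693147 / 5.89 = 0.1177 h⁻¹
C = C₀ · e^(−k·t) = 3.162 × e^(−0.1177 × 12.6)
  = 3.162 × 0.2270 = 0.7178 mg/L
Convert: 0.7178 mg/L × 1000 = 717.8 ng/mL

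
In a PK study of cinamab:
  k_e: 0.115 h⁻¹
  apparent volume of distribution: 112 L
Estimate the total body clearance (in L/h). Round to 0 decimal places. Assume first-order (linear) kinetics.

CL = k × Vd = 0.115 × 112 = 12.88 L/h

13 L/h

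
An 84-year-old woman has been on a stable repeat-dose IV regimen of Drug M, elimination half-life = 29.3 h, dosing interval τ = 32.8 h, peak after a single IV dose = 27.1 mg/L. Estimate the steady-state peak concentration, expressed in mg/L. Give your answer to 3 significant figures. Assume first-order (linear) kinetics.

k = ln2 / t½ = 0.693147 / 29.3 = 0.02366 h⁻¹
e^(−kτ) = e^(−0.02366 × 32.8) = 0.4602
Accumulation ratio R = 1 / (1 − e^(−kτ)) = 1 / (1 − 0.4602) = 1.853
Steady-state peak = C₀ × R = 27.1 × 1.853 = 50.22 mg/L

50.2 mg/L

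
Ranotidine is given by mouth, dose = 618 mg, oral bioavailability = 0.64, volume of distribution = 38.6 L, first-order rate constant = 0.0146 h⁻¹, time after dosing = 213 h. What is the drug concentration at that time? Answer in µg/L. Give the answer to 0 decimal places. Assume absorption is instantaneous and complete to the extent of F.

Amount reaching circulation = F × Dose = 0.64 × 618.0 = 395.5 mg
C₀ = F·Dose / Vd = 395.5 / 38.6 = 10.25 mg/L
C = C₀ · e^(−k·t) = 10.25 × e^(−0.01460 × 213)
  = 10.25 × 0.04461 = 0.4573 mg/L
Convert: 0.4573 mg/L × 1000 = 457.3 µg/L

457 µg/L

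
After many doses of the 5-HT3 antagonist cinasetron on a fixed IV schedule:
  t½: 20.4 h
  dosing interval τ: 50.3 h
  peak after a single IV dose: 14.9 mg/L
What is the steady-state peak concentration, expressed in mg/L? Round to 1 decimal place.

k = ln2 / t½ = 0.693147 / 20.4 = 0.03398 h⁻¹
e^(−kτ) = e^(−0.03398 × 50.3) = 0.1810
Accumulation ratio R = 1 / (1 − e^(−kτ)) = 1 / (1 − 0.1810) = 1.221
Steady-state peak = C₀ × R = 14.9 × 1.221 = 18.19 mg/L

18.2 mg/L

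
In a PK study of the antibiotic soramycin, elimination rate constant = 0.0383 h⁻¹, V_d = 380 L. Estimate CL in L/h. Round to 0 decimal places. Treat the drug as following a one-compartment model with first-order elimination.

15 L/h

CL = k × Vd = 0.0383 × 380 = 14.55 L/h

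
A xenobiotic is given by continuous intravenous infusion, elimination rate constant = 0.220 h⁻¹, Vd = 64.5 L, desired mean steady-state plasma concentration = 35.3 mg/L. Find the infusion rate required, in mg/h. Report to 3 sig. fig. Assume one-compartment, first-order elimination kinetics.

501 mg/h

CL = k × Vd = 0.2200 × 64.5 = 14.19 L/h
At steady state, infusion rate R₀ = Css × CL = 35.3 × 14.19 = 500.9 mg/h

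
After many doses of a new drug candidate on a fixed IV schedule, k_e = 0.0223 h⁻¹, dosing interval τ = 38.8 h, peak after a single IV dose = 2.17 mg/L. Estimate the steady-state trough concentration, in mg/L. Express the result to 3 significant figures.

e^(−kτ) = e^(−0.02230 × 38.8) = 0.4210
Accumulation ratio R = 1 / (1 − e^(−kτ)) = 1 / (1 − 0.4210) = 1.727
Steady-state trough = C₀ × R × e^(−kτ) = 2.17 × 1.727 × 0.4210 = 1.578 mg/L

1.58 mg/L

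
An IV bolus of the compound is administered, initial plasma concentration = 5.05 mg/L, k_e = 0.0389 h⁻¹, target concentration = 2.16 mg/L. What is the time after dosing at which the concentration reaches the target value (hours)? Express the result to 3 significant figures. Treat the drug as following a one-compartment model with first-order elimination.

t = ln(C₀ / C) / k = ln(5.050 / 2.16) / 0.03890
  = ln(2.338) / 0.03890 = 0.8493 / 0.03890 = 21.83 h

21.8 h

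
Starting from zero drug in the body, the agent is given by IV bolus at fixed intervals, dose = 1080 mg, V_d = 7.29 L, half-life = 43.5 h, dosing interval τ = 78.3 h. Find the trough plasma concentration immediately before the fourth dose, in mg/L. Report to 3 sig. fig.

58.3 mg/L

C₀ per dose = Dose / Vd = 1080 / 7.29 = 148.1 mg/L
k = ln2 / t½ = 0.693147 / 43.5 = 0.01593 h⁻¹
Fraction remaining after one interval: r = e^(−kτ) = e^(−0.01593 × 78.3) = 0.2873
Before dose 4, 3 doses have been given (aged 1τ, 2τ, 3τ).
C_trough = C₀ × (r + r² + … + r^3) = C₀ × r(1−r^3)/(1−r)
        = 148.1 × 0.2873 × (1 − 0.02371) / (1 − 0.2873) = 58.29 mg/L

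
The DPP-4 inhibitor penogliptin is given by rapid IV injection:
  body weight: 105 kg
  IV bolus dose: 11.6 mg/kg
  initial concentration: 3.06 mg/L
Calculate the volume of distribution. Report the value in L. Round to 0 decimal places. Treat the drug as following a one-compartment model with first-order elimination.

398 L

Dose = 11.6 × 105 = 1218 mg
Vd = Dose / C₀ = 1218 / 3.06 = 398.0 L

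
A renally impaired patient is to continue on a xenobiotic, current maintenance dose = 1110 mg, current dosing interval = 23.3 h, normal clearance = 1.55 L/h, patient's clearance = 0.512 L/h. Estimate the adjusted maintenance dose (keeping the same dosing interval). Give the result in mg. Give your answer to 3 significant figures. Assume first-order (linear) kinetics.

To keep the same average steady-state level, dosing rate must scale with clearance.
CL ratio = 0.512 / 1.55 = 0.3303
New dose (same interval) = 1110 × 0.3303 = 366.6 mg

367 mg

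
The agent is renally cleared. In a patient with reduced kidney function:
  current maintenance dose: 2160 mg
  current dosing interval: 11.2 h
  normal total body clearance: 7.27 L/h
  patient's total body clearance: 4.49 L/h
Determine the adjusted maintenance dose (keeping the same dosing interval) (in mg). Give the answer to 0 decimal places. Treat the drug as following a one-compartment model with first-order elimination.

To keep the same average steady-state level, dosing rate must scale with clearance.
CL ratio = 4.49 / 7.27 = 0.6176
New dose (same interval) = 2160 × 0.6176 = 1334 mg

1334 mg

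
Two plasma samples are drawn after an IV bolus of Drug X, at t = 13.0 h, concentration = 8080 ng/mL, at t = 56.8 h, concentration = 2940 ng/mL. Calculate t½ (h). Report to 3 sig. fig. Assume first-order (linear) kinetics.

k = ln(C₁/C₂) / (t₂ − t₁) = ln(8080/2940) / (56.8 − 13.0)
  = 1.011 / 43.80 = 0.02308 h⁻¹
t½ = ln2 / k = 0.693147 / 0.02308 = 30.03 h

30.0 h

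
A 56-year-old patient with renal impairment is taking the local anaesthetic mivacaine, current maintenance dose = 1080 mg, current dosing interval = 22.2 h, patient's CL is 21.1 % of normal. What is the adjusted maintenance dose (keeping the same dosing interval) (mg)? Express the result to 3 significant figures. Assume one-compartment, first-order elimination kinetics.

To keep the same average steady-state level, dosing rate must scale with clearance.
CL ratio = 21.1 / 100 = 0.2110
New dose (same interval) = 1080 × 0.2110 = 227.9 mg

228 mg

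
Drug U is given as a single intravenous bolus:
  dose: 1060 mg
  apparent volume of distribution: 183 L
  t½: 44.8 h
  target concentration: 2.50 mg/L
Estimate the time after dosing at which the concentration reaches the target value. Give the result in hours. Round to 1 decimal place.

C₀ = Dose / Vd = 1060 / 183 = 5.792 mg/L
k = ln2 / t½ = 0.693147 / 44.8 = 0.01547 h⁻¹
t = ln(C₀ / C) / k = ln(5.792 / 2.50) / 0.01547
  = ln(2.317) / 0.01547 = 0.8403 / 0.01547 = 54.32 h

54.3 h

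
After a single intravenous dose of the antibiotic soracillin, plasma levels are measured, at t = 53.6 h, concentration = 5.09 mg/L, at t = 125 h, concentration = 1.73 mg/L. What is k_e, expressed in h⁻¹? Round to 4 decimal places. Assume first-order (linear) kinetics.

0.0151 h⁻¹

k = ln(C₁/C₂) / (t₂ − t₁) = ln(5.09/1.73) / (125 − 53.6)
  = 1.079 / 71.40 = 0.01511 h⁻¹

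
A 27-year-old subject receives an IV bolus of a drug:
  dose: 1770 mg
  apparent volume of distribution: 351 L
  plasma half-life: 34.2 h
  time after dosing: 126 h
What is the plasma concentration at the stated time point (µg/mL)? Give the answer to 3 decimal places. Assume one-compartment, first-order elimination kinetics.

C₀ = Dose / Vd = 1770 / 351 = 5.043 mg/L
k = ln2 / t½ = 0.693147 / 34.2 = 0.02027 h⁻¹
C = C₀ · e^(−k·t) = 5.043 × e^(−0.02027 × 126)
  = 5.043 × 0.07777 = 0.3922 mg/L
(0.3922 mg/L = 0.3922 µg/mL)

0.392 µg/mL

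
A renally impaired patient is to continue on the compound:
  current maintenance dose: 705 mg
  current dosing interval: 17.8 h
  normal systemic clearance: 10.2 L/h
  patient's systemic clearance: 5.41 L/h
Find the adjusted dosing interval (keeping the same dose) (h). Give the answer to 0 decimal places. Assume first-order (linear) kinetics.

To keep the same average steady-state level, dosing rate must scale with clearance.
CL ratio = 5.41 / 10.2 = 0.5304
New interval (same dose) = 17.8 / 0.5304 = 33.56 h

34 h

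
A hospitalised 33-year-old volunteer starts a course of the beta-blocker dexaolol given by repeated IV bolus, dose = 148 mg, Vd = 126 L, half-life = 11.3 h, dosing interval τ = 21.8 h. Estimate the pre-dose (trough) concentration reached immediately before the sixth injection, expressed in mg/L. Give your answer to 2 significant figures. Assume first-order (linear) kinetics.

C₀ per dose = Dose / Vd = 148 / 126 = 1.175 mg/L
k = ln2 / t½ = 0.693147 / 11.3 = 0.06134 h⁻¹
Fraction remaining after one interval: r = e^(−kτ) = e^(−0.06134 × 21.8) = 0.2626
Before dose 6, 5 doses have been given (aged 1τ, 2τ, 3τ, 4τ, 5τ).
C_trough = C₀ × (r + r² + … + r^5) = C₀ × r(1−r^5)/(1−r)
        = 1.175 × 0.2626 × (1 − 0.001249) / (1 − 0.2626) = 0.4179 mg/L

0.42 mg/L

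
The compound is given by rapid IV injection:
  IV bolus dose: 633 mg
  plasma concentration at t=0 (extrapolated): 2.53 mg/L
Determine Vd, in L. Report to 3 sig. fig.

Vd = Dose / C₀ = 633.0 / 2.53 = 250.2 L

250 L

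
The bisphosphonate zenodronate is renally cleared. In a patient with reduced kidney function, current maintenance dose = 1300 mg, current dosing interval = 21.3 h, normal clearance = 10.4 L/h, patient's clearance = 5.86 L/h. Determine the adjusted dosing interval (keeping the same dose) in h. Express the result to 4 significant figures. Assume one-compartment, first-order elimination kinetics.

37.80 h

To keep the same average steady-state level, dosing rate must scale with clearance.
CL ratio = 5.86 / 10.4 = 0.5635
New interval (same dose) = 21.3 / 0.5635 = 37.80 h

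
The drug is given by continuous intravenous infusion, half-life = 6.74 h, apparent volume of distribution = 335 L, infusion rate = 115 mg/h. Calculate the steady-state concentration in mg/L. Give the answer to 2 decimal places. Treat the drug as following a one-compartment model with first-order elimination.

3.34 mg/L

k = ln2 / t½ = 0.693147 / 6.74 = 0.1028 h⁻¹
CL = k × Vd = 0.1028 × 335 = 34.44 L/h
At steady state Css = R₀ / CL = 115 / 34.44 = 3.339 mg/L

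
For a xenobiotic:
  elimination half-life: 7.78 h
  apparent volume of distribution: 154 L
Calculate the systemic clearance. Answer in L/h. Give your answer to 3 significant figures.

k = ln2 / t½ = 0.693147 / 7.78 = 0.08909 h⁻¹
CL = k × Vd = 0.08909 × 154 = 13.72 L/h

13.7 L/h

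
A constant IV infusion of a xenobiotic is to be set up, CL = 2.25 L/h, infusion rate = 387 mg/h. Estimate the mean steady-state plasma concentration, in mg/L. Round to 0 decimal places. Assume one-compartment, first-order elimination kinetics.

172 mg/L

At steady state Css = R₀ / CL = 387 / 2.250 = 172.0 mg/L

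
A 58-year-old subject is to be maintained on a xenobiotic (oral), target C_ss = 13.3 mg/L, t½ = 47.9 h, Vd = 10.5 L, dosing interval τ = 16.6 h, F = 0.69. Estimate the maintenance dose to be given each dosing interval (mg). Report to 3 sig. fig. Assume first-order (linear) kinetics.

k = ln2 / t½ = 0.693147 / 47.9 = 0.01447 h⁻¹
CL = k × Vd = 0.01447 × 10.5 = 0.1519 L/h
At steady state, F × (Dose/τ) = Css × CL.
Dose = Css × CL × τ / F = 13.3 × 0.1519 × 16.6 / 0.69 = 48.60 mg

48.6 mg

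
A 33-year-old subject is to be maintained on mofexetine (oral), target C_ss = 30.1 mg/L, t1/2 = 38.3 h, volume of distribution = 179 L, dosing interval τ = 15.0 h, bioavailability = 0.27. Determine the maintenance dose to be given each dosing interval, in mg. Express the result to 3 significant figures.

k = ln2 / t½ = 0.693147 / 38.3 = 0.01810 h⁻¹
CL = k × Vd = 0.01810 × 179 = 3.240 L/h
At steady state, F × (Dose/τ) = Css × CL.
Dose = Css × CL × τ / F = 30.1 × 3.240 × 15.0 / 0.27 = 5418 mg

5420 mg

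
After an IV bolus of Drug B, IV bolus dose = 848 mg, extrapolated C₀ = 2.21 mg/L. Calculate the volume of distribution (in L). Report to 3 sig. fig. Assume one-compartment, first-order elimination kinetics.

384 L

Vd = Dose / C₀ = 848.0 / 2.21 = 383.7 L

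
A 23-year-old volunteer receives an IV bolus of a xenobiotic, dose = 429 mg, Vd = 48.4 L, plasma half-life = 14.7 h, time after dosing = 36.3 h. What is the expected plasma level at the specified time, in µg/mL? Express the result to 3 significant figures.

1.60 µg/mL

C₀ = Dose / Vd = 429.0 / 48.4 = 8.864 mg/L
k = ln2 / t½ = 0.693147 / 14.7 = 0.04715 h⁻¹
C = C₀ · e^(−k·t) = 8.864 × e^(−0.04715 × 36.3)
  = 8.864 × 0.1806 = 1.601 mg/L
(1.601 mg/L = 1.601 µg/mL)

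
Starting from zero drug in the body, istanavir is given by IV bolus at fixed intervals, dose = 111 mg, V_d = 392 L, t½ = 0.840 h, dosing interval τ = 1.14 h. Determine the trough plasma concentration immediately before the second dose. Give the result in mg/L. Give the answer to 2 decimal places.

C₀ per dose = Dose / Vd = 111 / 392 = 0.2832 mg/L
k = ln2 / t½ = 0.693147 / 0.840 = 0.8252 h⁻¹
Fraction remaining after one interval: r = e^(−kτ) = e^(−0.8252 × 1.14) = 0.3903
Before dose 2, 1 dose has been given (aged 1τ).
C_trough = C₀ × r = 0.2832 × 0.3903 = 0.1105 mg/L

0.11 mg/L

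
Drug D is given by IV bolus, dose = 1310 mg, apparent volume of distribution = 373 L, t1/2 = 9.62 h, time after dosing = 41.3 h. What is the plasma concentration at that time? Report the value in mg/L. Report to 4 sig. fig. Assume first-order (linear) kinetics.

0.1791 mg/L

C₀ = Dose / Vd = 1310 / 373 = 3.512 mg/L
k = ln2 / t½ = 0.693147 / 9.62 = 0.07205 h⁻¹
C = C₀ · e^(−k·t) = 3.512 × e^(−0.07205 × 41.3)
  = 3.512 × 0.05101 = 0.1791 mg/L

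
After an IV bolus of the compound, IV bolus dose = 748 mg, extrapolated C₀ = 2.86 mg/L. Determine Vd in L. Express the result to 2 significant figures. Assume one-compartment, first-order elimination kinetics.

260 L

Vd = Dose / C₀ = 748.0 / 2.86 = 261.5 L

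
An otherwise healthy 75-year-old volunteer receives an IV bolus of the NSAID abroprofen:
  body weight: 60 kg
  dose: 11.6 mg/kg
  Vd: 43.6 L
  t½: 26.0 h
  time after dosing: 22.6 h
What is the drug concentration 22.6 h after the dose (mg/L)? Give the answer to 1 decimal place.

Total dose = 11.6 × 60 = 696.0 mg
C₀ = Dose / Vd = 696.0 / 43.6 = 15.96 mg/L
k = ln2 / t½ = 0.693147 / 26.0 = 0.02666 h⁻¹
C = C₀ · e^(−k·t) = 15.96 × e^(−0.02666 × 22.6)
  = 15.96 × 0.5474 = 8.737 mg/L

8.7 mg/L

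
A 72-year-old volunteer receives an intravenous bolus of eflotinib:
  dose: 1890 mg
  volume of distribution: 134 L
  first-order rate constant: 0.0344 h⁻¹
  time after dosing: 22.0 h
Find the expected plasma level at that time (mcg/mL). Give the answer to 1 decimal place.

6.6 mcg/mL

C₀ = Dose / Vd = 1890 / 134 = 14.10 mg/L
C = C₀ · e^(−k·t) = 14.10 × e^(−0.03440 × 22.0)
  = 14.10 × 0.4692 = 6.616 mg/L
(6.616 mg/L = 6.616 mcg/mL)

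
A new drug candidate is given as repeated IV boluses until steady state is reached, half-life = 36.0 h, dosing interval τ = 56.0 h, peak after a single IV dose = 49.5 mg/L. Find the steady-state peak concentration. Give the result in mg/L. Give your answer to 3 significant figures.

75.0 mg/L

k = ln2 / t½ = 0.693147 / 36.0 = 0.01925 h⁻¹
e^(−kτ) = e^(−0.01925 × 56.0) = 0.3403
Accumulation ratio R = 1 / (1 − e^(−kτ)) = 1 / (1 − 0.3403) = 1.516
Steady-state peak = C₀ × R = 49.5 × 1.516 = 75.04 mg/L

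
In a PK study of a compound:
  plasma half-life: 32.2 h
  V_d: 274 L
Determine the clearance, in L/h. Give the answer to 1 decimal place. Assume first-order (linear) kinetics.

k = ln2 / t½ = 0.693147 / 32.2 = 0.02153 h⁻¹
CL = k × Vd = 0.02153 × 274 = 5.899 L/h

5.9 L/h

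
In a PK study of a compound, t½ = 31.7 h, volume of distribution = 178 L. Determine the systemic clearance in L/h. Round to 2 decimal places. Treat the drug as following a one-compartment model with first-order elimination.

3.89 L/h

k = ln2 / t½ = 0.693147 / 31.7 = 0.02187 h⁻¹
CL = k × Vd = 0.02187 × 178 = 3.893 L/h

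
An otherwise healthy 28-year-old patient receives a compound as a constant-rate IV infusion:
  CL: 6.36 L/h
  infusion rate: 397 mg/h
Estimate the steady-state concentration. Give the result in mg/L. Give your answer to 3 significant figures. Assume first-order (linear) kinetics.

62.4 mg/L

At steady state Css = R₀ / CL = 397 / 6.360 = 62.42 mg/L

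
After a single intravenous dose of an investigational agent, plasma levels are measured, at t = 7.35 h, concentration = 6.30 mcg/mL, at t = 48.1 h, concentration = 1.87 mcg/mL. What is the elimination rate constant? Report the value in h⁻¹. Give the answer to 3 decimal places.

0.030 h⁻¹

k = ln(C₁/C₂) / (t₂ − t₁) = ln(6.30/1.87) / (48.1 − 7.35)
  = 1.215 / 40.75 = 0.02982 h⁻¹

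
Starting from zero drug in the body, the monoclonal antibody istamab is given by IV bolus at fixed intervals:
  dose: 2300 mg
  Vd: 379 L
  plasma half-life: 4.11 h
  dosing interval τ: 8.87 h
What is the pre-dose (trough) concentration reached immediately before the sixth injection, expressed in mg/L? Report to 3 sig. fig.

1.75 mg/L

C₀ per dose = Dose / Vd = 2300 / 379 = 6.069 mg/L
k = ln2 / t½ = 0.693147 / 4.11 = 0.1686 h⁻¹
Fraction remaining after one interval: r = e^(−kτ) = e^(−0.1686 × 8.87) = 0.2241
Before dose 6, 5 doses have been given (aged 1τ, 2τ, 3τ, 4τ, 5τ).
C_trough = C₀ × (r + r² + … + r^5) = C₀ × r(1−r^5)/(1−r)
        = 6.069 × 0.2241 × (1 − 0.0005652) / (1 − 0.2241) = 1.752 mg/L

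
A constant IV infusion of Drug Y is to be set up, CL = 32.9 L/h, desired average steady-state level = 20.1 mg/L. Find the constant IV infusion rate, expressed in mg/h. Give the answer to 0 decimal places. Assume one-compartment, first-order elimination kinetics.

661 mg/h

At steady state, infusion rate R₀ = Css × CL = 20.1 × 32.90 = 661.3 mg/h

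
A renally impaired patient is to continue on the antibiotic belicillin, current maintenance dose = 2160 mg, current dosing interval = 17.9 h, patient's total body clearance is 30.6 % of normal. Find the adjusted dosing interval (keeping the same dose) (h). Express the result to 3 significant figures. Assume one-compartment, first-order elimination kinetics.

To keep the same average steady-state level, dosing rate must scale with clearance.
CL ratio = 30.6 / 100 = 0.3060
New interval (same dose) = 17.9 / 0.3060 = 58.50 h

58.5 h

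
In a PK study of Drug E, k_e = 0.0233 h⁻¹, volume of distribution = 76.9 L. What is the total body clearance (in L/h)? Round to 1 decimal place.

1.8 L/h

CL = k × Vd = 0.0233 × 76.9 = 1.792 L/h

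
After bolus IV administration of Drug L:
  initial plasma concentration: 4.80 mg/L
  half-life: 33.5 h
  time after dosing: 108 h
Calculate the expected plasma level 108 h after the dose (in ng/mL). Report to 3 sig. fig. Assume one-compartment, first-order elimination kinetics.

k = ln2 / t½ = 0.693147 / 33.5 = 0.02069 h⁻¹
C = C₀ · e^(−k·t) = 4.800 × e^(−0.02069 × 108)
  = 4.800 × 0.1070 = 0.5136 mg/L
Convert: 0.5136 mg/L × 1000 = 513.6 ng/mL

514 ng/mL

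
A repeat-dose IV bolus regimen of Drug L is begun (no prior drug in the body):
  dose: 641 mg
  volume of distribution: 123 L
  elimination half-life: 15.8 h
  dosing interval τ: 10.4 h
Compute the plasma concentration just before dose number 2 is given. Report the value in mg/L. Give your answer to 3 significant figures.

3.30 mg/L

C₀ per dose = Dose / Vd = 641 / 123 = 5.211 mg/L
k = ln2 / t½ = 0.693147 / 15.8 = 0.04387 h⁻¹
Fraction remaining after one interval: r = e^(−kτ) = e^(−0.04387 × 10.4) = 0.6337
Before dose 2, 1 dose has been given (aged 1τ).
C_trough = C₀ × r = 5.211 × 0.6337 = 3.302 mg/L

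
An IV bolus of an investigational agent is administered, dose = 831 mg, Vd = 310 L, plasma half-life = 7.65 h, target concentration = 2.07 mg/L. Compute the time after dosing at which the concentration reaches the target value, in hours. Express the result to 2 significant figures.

C₀ = Dose / Vd = 831.0 / 310 = 2.681 mg/L
k = ln2 / t½ = 0.693147 / 7.65 = 0.09061 h⁻¹
t = ln(C₀ / C) / k = ln(2.681 / 2.07) / 0.09061
  = ln(1.295) / 0.09061 = 0.2585 / 0.09061 = 2.853 h

2.9 h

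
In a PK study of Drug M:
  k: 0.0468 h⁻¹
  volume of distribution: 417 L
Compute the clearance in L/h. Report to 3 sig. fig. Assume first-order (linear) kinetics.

CL = k × Vd = 0.0468 × 417 = 19.52 L/h

19.5 L/h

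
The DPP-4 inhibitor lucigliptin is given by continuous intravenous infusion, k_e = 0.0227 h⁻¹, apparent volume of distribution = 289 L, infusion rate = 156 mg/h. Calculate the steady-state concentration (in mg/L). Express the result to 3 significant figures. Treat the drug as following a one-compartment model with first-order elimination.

23.8 mg/L

CL = k × Vd = 0.02270 × 289 = 6.560 L/h
At steady state Css = R₀ / CL = 156 / 6.560 = 23.78 mg/L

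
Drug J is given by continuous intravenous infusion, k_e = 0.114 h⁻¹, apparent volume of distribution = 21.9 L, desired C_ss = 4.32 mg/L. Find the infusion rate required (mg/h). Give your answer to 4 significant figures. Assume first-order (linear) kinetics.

CL = k × Vd = 0.1140 × 21.9 = 2.497 L/h
At steady state, infusion rate R₀ = Css × CL = 4.32 × 2.497 = 10.79 mg/h

10.79 mg/h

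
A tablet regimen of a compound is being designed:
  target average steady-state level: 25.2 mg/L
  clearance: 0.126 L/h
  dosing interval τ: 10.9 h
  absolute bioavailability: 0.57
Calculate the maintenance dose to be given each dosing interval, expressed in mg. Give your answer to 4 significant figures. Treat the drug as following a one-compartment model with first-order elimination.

60.72 mg

At steady state, F × (Dose/τ) = Css × CL.
Dose = Css × CL × τ / F = 25.2 × 0.1260 × 10.9 / 0.57 = 60.72 mg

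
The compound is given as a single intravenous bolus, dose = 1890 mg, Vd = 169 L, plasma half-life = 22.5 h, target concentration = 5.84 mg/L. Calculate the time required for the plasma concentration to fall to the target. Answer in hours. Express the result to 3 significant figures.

21.1 h

C₀ = Dose / Vd = 1890 / 169 = 11.18 mg/L
k = ln2 / t½ = 0.693147 / 22.5 = 0.03081 h⁻¹
t = ln(C₀ / C) / k = ln(11.18 / 5.84) / 0.03081
  = ln(1.914) / 0.03081 = 0.6492 / 0.03081 = 21.07 h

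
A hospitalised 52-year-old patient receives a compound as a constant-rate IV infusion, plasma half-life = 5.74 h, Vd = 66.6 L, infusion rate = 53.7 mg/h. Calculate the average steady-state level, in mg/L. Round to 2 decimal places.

k = ln2 / t½ = 0.693147 / 5.74 = 0.1208 h⁻¹
CL = k × Vd = 0.1208 × 66.6 = 8.045 L/h
At steady state Css = R₀ / CL = 53.7 / 8.045 = 6.675 mg/L

6.68 mg/L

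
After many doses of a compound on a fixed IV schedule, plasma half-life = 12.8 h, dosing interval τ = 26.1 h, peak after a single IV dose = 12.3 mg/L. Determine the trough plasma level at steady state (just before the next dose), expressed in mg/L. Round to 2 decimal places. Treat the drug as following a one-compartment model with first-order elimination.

3.96 mg/L

k = ln2 / t½ = 0.693147 / 12.8 = 0.05415 h⁻¹
e^(−kτ) = e^(−0.05415 × 26.1) = 0.2433
Accumulation ratio R = 1 / (1 − e^(−kτ)) = 1 / (1 − 0.2433) = 1.322
Steady-state trough = C₀ × R × e^(−kτ) = 12.3 × 1.322 × 0.2433 = 3.956 mg/L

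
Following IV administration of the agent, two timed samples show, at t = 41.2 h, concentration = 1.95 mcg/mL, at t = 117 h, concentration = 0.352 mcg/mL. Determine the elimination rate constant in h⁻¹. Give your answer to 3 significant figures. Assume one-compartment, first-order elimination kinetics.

k = ln(C₁/C₂) / (t₂ − t₁) = ln(1.95/0.352) / (117 − 41.2)
  = 1.712 / 75.80 = 0.02259 h⁻¹

0.0226 h⁻¹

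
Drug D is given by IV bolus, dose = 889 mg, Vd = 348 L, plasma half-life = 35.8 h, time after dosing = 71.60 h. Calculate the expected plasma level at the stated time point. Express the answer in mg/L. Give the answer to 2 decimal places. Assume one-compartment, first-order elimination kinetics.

C₀ = Dose / Vd = 889.0 / 348 = 2.555 mg/L
k = ln2 / t½ = 0.693147 / 35.8 = 0.01936 h⁻¹
t / t½ = 71.60 / 35.8 = 2 half-lives
C = C₀ × (1/2)^2 = 2.555 × 0.2500 = 0.6388 mg/L

0.64 mg/L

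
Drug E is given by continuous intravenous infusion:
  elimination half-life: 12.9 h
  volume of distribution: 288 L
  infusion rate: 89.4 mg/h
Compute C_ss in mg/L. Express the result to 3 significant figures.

k = ln2 / t½ = 0.693147 / 12.9 = 0.05373 h⁻¹
CL = k × Vd = 0.05373 × 288 = 15.47 L/h
At steady state Css = R₀ / CL = 89.4 / 15.47 = 5.779 mg/L

5.78 mg/L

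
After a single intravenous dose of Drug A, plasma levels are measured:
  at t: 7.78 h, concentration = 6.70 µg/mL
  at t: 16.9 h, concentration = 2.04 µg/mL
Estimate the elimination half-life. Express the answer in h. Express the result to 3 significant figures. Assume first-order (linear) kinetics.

k = ln(C₁/C₂) / (t₂ − t₁) = ln(6.70/2.04) / (16.9 − 7.78)
  = 1.189 / 9.120 = 0.1304 h⁻¹
t½ = ln2 / k = 0.693147 / 0.1304 = 5.316 h

5.32 h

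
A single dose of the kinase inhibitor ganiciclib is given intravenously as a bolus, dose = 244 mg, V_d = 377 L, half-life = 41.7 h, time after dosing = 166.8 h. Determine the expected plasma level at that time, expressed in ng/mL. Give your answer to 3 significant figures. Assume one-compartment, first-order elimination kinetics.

C₀ = Dose / Vd = 244.0 / 377 = 0.6472 mg/L
k = ln2 / t½ = 0.693147 / 41.7 = 0.01662 h⁻¹
t / t½ = 166.8 / 41.7 = 4 half-lives
C = C₀ × (1/2)^4 = 0.6472 × 0.06250 = 0.04045 mg/L
Convert: 0.04045 mg/L × 1000 = 40.45 ng/mL

40.5 ng/mL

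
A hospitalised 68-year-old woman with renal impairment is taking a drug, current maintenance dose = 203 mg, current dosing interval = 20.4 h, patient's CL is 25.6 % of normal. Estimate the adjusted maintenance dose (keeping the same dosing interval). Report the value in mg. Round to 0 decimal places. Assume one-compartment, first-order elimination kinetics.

To keep the same average steady-state level, dosing rate must scale with clearance.
CL ratio = 25.6 / 100 = 0.2560
New dose (same interval) = 203 × 0.2560 = 51.97 mg

52 mg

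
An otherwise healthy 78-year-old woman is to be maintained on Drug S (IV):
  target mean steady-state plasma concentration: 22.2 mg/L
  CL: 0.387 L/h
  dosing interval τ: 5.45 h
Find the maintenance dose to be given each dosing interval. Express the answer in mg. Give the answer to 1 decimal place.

46.8 mg

At steady state, Dose/τ = Css × CL.
Dose = Css × CL × τ = 22.2 × 0.3870 × 5.45 = 46.82 mg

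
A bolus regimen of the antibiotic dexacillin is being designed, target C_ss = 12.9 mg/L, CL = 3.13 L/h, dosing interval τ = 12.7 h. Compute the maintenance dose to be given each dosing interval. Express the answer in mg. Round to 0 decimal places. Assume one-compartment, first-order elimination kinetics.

513 mg

At steady state, Dose/τ = Css × CL.
Dose = Css × CL × τ = 12.9 × 3.130 × 12.7 = 512.8 mg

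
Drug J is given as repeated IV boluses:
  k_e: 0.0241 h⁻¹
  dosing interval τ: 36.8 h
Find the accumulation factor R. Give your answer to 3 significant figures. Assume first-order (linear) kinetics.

1.70

e^(−kτ) = e^(−0.02410 × 36.8) = 0.4119
Accumulation ratio R = 1 / (1 − e^(−kτ)) = 1 / (1 − 0.4119) = 1.700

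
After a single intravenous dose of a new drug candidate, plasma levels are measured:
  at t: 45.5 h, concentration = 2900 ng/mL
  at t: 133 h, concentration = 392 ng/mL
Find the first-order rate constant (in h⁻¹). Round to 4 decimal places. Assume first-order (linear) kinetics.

k = ln(C₁/C₂) / (t₂ − t₁) = ln(2900/392) / (133 − 45.5)
  = 2.001 / 87.50 = 0.02287 h⁻¹

0.0229 h⁻¹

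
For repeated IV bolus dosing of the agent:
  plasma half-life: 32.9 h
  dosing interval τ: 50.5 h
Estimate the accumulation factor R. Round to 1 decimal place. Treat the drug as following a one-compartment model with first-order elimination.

k = ln2 / t½ = 0.693147 / 32.9 = 0.02107 h⁻¹
e^(−kτ) = e^(−0.02107 × 50.5) = 0.3451
Accumulation ratio R = 1 / (1 − e^(−kτ)) = 1 / (1 − 0.3451) = 1.527

1.5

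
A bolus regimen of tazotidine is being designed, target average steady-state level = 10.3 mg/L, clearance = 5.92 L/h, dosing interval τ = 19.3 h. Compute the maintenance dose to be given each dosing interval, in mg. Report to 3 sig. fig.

At steady state, Dose/τ = Css × CL.
Dose = Css × CL × τ = 10.3 × 5.920 × 19.3 = 1177 mg

1180 mg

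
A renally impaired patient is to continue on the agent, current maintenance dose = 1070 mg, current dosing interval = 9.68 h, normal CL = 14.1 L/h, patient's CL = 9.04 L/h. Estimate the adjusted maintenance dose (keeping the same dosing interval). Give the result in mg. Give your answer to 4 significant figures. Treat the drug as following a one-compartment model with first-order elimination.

To keep the same average steady-state level, dosing rate must scale with clearance.
CL ratio = 9.04 / 14.1 = 0.6411
New dose (same interval) = 1070 × 0.6411 = 686.0 mg

686.0 mg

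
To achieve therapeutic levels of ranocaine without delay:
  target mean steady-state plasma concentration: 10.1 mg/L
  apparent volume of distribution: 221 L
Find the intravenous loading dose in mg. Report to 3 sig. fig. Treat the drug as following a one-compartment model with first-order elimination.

LD = Css × Vd = 10.1 × 221 = 2232 mg

2230 mg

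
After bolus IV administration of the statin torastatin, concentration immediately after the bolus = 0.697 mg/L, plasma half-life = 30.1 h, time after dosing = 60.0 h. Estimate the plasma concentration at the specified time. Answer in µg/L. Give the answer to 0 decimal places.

k = ln2 / t½ = 0.693147 / 30.1 = 0.02303 h⁻¹
C = C₀ · e^(−k·t) = 0.6970 × e^(−0.02303 × 60.0)
  = 0.6970 × 0.2511 = 0.1750 mg/L
Convert: 0.1750 mg/L × 1000 = 175.0 µg/L

175 µg/L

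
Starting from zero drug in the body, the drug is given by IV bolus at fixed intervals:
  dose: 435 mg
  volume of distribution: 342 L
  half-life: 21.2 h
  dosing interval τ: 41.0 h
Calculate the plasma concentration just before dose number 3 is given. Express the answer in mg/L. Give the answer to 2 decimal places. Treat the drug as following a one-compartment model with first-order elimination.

C₀ per dose = Dose / Vd = 435 / 342 = 1.272 mg/L
k = ln2 / t½ = 0.693147 / 21.2 = 0.03270 h⁻¹
Fraction remaining after one interval: r = e^(−kτ) = e^(−0.03270 × 41.0) = 0.2617
Before dose 3, 2 doses have been given (aged 1τ, 2τ).
C_trough = C₀ × (r + r²) = 1.272 × (0.2617 + 0.06849) = 0.4200 mg/L

0.42 mg/L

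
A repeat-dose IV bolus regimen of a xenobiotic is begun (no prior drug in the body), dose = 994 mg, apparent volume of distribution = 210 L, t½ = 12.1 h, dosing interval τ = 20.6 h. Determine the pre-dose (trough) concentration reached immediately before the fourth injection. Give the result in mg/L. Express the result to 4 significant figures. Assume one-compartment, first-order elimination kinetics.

2.039 mg/L

C₀ per dose = Dose / Vd = 994 / 210 = 4.733 mg/L
k = ln2 / t½ = 0.693147 / 12.1 = 0.05728 h⁻¹
Fraction remaining after one interval: r = e^(−kτ) = e^(−0.05728 × 20.6) = 0.3073
Before dose 4, 3 doses have been given (aged 1τ, 2τ, 3τ).
C_trough = C₀ × (r + r² + … + r^3) = C₀ × r(1−r^3)/(1−r)
        = 4.733 × 0.3073 × (1 − 0.02902) / (1 − 0.3073) = 2.039 mg/L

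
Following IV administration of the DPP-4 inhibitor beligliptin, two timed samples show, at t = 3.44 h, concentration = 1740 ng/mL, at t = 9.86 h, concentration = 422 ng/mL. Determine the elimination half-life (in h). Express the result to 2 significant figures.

3.1 h

k = ln(C₁/C₂) / (t₂ − t₁) = ln(1740/422) / (9.86 − 3.44)
  = 1.417 / 6.420 = 0.2207 h⁻¹
t½ = ln2 / k = 0.693147 / 0.2207 = 3.141 h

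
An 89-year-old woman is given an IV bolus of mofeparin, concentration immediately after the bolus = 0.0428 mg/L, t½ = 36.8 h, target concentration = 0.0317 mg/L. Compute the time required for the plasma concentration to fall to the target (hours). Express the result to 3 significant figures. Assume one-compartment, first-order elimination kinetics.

k = ln2 / t½ = 0.693147 / 36.8 = 0.01884 h⁻¹
t = ln(C₀ / C) / k = ln(0.04280 / 0.0317) / 0.01884
  = ln(1.350) / 0.01884 = 0.3001 / 0.01884 = 15.93 h

15.9 h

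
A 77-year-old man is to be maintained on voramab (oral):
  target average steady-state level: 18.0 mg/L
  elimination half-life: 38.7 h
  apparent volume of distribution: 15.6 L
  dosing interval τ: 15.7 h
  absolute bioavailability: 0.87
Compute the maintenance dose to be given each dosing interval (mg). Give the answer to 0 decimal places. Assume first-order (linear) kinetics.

k = ln2 / t½ = 0.693147 / 38.7 = 0.01791 h⁻¹
CL = k × Vd = 0.01791 × 15.6 = 0.2794 L/h
At steady state, F × (Dose/τ) = Css × CL.
Dose = Css × CL × τ / F = 18.0 × 0.2794 × 15.7 / 0.87 = 90.76 mg

91 mg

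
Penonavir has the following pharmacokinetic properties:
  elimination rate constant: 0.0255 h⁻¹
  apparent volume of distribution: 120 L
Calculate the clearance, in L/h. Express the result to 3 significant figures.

CL = k × Vd = 0.0255 × 120 = 3.060 L/h

3.06 L/h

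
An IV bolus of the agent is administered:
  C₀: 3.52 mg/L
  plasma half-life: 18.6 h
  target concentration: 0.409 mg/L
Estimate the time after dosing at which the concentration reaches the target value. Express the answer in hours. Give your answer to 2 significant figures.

58 h

k = ln2 / t½ = 0.693147 / 18.6 = 0.03727 h⁻¹
t = ln(C₀ / C) / k = ln(3.520 / 0.409) / 0.03727
  = ln(8.606) / 0.03727 = 2.152 / 0.03727 = 57.74 h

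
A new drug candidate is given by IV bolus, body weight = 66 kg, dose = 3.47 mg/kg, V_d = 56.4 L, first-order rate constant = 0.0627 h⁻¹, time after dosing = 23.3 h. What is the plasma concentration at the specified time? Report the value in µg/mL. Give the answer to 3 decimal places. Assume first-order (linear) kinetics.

Total dose = 3.47 × 66 = 229.0 mg
C₀ = Dose / Vd = 229.0 / 56.4 = 4.060 mg/L
C = C₀ · e^(−k·t) = 4.060 × e^(−0.06270 × 23.3)
  = 4.060 × 0.2320 = 0.9419 mg/L
(0.9419 mg/L = 0.9419 µg/mL)

0.942 µg/mL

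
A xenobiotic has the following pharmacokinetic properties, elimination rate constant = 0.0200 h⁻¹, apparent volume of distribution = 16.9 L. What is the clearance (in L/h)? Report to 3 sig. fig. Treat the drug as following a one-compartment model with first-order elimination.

CL = k × Vd = 0.0200 × 16.9 = 0.3380 L/h

0.338 L/h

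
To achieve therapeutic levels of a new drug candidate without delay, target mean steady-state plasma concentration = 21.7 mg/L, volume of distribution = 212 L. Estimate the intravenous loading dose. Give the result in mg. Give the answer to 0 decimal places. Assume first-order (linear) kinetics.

LD = Css × Vd = 21.7 × 212 = 4600 mg

4600 mg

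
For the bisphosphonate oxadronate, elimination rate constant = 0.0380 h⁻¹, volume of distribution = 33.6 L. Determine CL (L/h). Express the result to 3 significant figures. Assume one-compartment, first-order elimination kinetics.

1.28 L/h

CL = k × Vd = 0.0380 × 33.6 = 1.277 L/h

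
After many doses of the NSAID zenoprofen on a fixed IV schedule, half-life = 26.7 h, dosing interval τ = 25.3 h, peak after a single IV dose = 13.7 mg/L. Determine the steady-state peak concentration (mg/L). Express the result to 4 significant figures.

k = ln2 / t½ = 0.693147 / 26.7 = 0.02596 h⁻¹
e^(−kτ) = e^(−0.02596 × 25.3) = 0.5185
Accumulation ratio R = 1 / (1 − e^(−kτ)) = 1 / (1 − 0.5185) = 2.077
Steady-state peak = C₀ × R = 13.7 × 2.077 = 28.45 mg/L

28.45 mg/L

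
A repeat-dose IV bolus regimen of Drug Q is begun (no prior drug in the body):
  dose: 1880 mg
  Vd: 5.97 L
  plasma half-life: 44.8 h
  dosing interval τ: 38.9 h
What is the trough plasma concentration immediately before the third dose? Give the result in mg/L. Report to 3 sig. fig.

C₀ per dose = Dose / Vd = 1880 / 5.97 = 314.9 mg/L
k = ln2 / t½ = 0.693147 / 44.8 = 0.01547 h⁻¹
Fraction remaining after one interval: r = e^(−kτ) = e^(−0.01547 × 38.9) = 0.5478
Before dose 3, 2 doses have been given (aged 1τ, 2τ).
C_trough = C₀ × (r + r²) = 314.9 × (0.5478 + 0.3001) = 267.0 mg/L

267 mg/L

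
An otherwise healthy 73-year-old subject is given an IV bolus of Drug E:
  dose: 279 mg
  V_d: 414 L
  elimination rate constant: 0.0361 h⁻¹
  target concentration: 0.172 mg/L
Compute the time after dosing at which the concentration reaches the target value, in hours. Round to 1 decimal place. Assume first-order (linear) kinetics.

37.8 h

C₀ = Dose / Vd = 279.0 / 414 = 0.6739 mg/L
t = ln(C₀ / C) / k = ln(0.6739 / 0.172) / 0.03610
  = ln(3.918) / 0.03610 = 1.366 / 0.03610 = 37.84 h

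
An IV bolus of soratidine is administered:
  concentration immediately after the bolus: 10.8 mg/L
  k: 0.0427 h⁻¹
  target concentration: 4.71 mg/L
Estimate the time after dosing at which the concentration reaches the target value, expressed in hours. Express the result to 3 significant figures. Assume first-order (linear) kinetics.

t = ln(C₀ / C) / k = ln(10.80 / 4.71) / 0.04270
  = ln(2.293) / 0.04270 = 0.8299 / 0.04270 = 19.44 h

19.4 h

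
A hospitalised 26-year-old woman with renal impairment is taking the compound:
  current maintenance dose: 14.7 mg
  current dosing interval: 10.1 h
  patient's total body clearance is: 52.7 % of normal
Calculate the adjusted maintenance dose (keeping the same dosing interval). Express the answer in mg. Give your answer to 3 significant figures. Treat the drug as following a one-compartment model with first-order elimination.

To keep the same average steady-state level, dosing rate must scale with clearance.
CL ratio = 52.7 / 100 = 0.5270
New dose (same interval) = 14.7 × 0.5270 = 7.747 mg

7.75 mg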